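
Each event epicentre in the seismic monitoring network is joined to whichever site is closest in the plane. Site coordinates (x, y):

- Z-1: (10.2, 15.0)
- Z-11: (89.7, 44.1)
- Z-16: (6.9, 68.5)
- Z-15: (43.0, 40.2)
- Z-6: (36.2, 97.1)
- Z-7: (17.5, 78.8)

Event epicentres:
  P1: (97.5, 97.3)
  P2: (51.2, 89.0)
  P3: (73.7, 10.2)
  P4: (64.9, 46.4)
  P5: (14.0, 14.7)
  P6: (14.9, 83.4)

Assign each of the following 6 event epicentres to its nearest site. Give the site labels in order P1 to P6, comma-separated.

P1 → Z-11 (d²=2891.08)
P2 → Z-6 (d²=290.61)
P3 → Z-11 (d²=1405.21)
P4 → Z-15 (d²=518.05)
P5 → Z-1 (d²=14.53)
P6 → Z-7 (d²=27.92)

Z-11, Z-6, Z-11, Z-15, Z-1, Z-7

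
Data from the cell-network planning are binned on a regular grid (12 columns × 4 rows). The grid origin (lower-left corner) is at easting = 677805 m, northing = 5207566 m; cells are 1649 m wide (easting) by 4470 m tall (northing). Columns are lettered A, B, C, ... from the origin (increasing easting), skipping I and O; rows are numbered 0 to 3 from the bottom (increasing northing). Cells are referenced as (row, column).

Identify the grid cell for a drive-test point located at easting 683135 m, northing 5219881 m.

Column index: ⌊(683135 − 677805) / 1649⌋ = ⌊3.232⌋ = 3 → column D
Row offset from origin: ⌊(5219881 − 5207566) / 4470⌋ = ⌊2.755⌋ = 2 → row 2

(2, D)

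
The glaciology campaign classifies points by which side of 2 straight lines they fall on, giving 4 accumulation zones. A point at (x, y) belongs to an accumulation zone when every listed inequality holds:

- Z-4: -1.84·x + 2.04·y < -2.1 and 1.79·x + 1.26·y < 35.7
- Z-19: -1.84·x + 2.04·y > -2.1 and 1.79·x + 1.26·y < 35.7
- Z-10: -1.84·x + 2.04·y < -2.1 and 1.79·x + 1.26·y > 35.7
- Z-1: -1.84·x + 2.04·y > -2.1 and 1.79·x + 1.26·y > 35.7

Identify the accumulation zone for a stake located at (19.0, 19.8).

-1.84·19.0 + 2.04·19.8 = 5.432, which is > -2.1
1.79·19.0 + 1.26·19.8 = 58.958, which is > 35.7
This sign pattern matches Z-1.

Z-1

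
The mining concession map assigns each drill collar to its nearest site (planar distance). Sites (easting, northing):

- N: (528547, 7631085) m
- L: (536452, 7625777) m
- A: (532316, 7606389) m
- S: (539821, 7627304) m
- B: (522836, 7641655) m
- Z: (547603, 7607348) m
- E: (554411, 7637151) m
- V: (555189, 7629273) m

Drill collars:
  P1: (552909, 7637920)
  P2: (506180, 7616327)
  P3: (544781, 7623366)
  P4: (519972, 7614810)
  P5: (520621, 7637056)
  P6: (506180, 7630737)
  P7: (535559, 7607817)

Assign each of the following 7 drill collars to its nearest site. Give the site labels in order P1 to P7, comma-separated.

E, N, S, A, B, B, A

P1 → E (d²=2847365.00)
P2 → N (d²=718081253.00)
P3 → S (d²=40109444.00)
P4 → A (d²=223287577.00)
P5 → B (d²=26057026.00)
P6 → B (d²=396625060.00)
P7 → A (d²=12556233.00)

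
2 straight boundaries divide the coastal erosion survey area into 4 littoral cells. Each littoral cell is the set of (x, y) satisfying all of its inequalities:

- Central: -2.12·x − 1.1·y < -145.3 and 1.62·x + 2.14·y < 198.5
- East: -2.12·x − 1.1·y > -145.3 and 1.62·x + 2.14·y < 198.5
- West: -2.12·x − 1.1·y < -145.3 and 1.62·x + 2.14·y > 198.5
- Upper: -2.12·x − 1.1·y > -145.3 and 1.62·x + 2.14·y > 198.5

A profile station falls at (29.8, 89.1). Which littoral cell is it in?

-2.12·29.8 − 1.1·89.1 = -161.186, which is < -145.3
1.62·29.8 + 2.14·89.1 = 238.950, which is > 198.5
This sign pattern matches West.

West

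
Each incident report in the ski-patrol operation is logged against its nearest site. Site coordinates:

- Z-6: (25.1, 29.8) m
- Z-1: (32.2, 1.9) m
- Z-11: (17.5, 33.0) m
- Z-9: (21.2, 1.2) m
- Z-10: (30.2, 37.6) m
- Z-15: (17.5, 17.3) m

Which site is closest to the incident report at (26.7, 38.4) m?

Squared distances to each site:
Z-6: 76.520; Z-1: 1362.500; Z-11: 113.800; Z-9: 1414.090; Z-10: 12.890; Z-15: 529.850.
Minimum at Z-10.

Z-10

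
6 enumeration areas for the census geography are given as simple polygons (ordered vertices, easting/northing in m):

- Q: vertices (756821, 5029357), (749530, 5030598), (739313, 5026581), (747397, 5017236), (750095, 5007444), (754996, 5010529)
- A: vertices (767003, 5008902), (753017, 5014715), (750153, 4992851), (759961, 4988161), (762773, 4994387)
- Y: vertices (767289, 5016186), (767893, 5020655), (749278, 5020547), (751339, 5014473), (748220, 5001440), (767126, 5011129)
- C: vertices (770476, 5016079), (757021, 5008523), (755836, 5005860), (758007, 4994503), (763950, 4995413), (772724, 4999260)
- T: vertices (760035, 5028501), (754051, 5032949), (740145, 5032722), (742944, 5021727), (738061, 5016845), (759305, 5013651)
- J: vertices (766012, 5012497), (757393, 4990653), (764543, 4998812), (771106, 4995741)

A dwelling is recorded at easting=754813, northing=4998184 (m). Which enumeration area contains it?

Cast a ray rightward from (754813, 4998184). For each polygon, the edges (by vertex number in listed order) whose endpoints lie on opposite sides of northing = 4998184, where each meets that height, and whether that is right or left of the point:
Q: no edge straddles that height → 0 crossings.
A: 2–3 at easting≈750851.6 (left), 5–1 at easting≈763879.5 (right) → 1 crossing.
Y: no edge straddles that height → 0 crossings.
C: 3–4 at easting≈757303.3 (right), 5–6 at easting≈770269.9 (right) → 2 crossings.
T: no edge straddles that height → 0 crossings.
J: 1–2 at easting≈760364.5 (right), 2–3 at easting≈763992.7 (right), 3–4 at easting≈765885.1 (right), 4–1 at easting≈770363.3 (right) → 4 crossings.
Only A has an odd count, so the point is inside A.

A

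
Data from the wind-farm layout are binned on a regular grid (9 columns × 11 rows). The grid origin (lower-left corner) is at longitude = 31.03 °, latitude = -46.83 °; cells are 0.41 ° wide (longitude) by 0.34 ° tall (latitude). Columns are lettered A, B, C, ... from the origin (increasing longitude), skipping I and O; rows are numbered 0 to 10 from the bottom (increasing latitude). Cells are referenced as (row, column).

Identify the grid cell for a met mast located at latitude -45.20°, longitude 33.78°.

(4, G)

Column index: ⌊(33.78 − 31.03) / 0.41⌋ = ⌊6.707⌋ = 6 → column G
Row offset from origin: ⌊(-45.20 − -46.83) / 0.34⌋ = ⌊4.794⌋ = 4 → row 4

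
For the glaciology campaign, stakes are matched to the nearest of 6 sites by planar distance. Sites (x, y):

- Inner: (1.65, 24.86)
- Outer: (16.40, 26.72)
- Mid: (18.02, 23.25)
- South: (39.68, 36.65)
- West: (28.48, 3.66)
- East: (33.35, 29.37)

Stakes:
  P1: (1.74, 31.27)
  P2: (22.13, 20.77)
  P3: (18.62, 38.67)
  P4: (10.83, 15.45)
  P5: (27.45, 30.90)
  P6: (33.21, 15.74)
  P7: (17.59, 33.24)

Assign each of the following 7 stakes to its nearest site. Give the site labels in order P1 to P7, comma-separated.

P1 → Inner (d²=41.10)
P2 → Mid (d²=23.04)
P3 → Outer (d²=147.73)
P4 → Mid (d²=112.54)
P5 → East (d²=37.15)
P6 → West (d²=168.30)
P7 → Outer (d²=43.93)

Inner, Mid, Outer, Mid, East, West, Outer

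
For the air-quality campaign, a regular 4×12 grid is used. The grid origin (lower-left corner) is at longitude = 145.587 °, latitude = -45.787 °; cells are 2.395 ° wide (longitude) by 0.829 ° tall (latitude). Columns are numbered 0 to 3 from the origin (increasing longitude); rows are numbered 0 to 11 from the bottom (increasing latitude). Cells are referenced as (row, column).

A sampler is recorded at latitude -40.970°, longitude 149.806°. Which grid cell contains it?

Column index: ⌊(149.806 − 145.587) / 2.395⌋ = ⌊1.762⌋ = 1
Row offset from origin: ⌊(-40.970 − -45.787) / 0.829⌋ = ⌊5.811⌋ = 5 → row 5

(5, 1)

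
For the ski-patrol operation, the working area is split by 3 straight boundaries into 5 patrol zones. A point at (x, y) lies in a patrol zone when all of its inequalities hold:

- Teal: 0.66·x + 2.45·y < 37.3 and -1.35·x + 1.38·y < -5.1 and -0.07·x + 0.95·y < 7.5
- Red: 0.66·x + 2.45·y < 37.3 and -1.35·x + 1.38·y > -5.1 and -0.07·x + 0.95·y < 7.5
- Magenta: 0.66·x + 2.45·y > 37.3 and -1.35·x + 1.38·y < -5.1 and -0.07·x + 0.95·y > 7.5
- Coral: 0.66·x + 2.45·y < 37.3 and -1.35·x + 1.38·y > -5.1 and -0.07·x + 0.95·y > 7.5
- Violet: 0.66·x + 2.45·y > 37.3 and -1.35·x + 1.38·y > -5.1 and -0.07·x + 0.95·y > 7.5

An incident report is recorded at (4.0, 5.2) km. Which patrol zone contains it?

0.66·4.0 + 2.45·5.2 = 15.380, which is < 37.3
-1.35·4.0 + 1.38·5.2 = 1.776, which is > -5.1
-0.07·4.0 + 0.95·5.2 = 4.660, which is < 7.5
This sign pattern matches Red.

Red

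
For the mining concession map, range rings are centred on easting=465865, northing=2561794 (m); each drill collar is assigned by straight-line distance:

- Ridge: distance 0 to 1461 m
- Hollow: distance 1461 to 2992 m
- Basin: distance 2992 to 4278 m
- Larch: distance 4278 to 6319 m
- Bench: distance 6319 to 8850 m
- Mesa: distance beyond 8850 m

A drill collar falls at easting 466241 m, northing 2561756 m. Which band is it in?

Distance = √((466241−465865)² + (2561756−2561794)²) = √(141376.000 + 1444.000) = 377.915 m.
0 ≤ 377.915 < 1461 → Ridge.

Ridge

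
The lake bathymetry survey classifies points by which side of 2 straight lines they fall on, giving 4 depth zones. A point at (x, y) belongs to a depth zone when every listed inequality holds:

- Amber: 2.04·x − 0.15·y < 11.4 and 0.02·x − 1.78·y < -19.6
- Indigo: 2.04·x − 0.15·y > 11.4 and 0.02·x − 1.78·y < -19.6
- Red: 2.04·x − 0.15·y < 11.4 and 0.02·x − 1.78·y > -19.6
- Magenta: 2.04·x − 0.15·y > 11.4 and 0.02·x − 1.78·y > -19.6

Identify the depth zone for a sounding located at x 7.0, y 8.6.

Magenta

2.04·7.0 − 0.15·8.6 = 12.990, which is > 11.4
0.02·7.0 − 1.78·8.6 = -15.168, which is > -19.6
This sign pattern matches Magenta.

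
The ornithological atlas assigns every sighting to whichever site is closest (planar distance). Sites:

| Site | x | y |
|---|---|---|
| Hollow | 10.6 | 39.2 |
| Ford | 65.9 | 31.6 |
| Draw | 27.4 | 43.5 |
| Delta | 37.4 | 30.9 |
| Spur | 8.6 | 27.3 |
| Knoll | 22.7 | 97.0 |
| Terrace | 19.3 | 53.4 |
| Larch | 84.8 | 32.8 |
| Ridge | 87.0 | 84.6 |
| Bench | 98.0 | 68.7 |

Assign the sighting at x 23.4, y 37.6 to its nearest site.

Draw

Squared distances to each site:
Hollow: 166.400; Ford: 1842.250; Draw: 50.810; Delta: 240.890; Spur: 325.130; Knoll: 3528.850; Terrace: 266.450; Larch: 3793.000; Ridge: 6253.960; Bench: 6532.370.
Minimum at Draw.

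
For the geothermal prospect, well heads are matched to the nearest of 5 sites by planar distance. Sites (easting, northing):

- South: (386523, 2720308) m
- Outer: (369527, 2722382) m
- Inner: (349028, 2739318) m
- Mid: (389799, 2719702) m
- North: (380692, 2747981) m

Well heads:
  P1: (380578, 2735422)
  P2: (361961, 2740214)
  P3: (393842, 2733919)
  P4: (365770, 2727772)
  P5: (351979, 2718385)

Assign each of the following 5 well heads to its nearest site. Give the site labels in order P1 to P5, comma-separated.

P1 → North (d²=157741477.00)
P2 → Inner (d²=168065305.00)
P3 → Mid (d²=218468938.00)
P4 → Outer (d²=43167149.00)
P5 → Outer (d²=323908313.00)

North, Inner, Mid, Outer, Outer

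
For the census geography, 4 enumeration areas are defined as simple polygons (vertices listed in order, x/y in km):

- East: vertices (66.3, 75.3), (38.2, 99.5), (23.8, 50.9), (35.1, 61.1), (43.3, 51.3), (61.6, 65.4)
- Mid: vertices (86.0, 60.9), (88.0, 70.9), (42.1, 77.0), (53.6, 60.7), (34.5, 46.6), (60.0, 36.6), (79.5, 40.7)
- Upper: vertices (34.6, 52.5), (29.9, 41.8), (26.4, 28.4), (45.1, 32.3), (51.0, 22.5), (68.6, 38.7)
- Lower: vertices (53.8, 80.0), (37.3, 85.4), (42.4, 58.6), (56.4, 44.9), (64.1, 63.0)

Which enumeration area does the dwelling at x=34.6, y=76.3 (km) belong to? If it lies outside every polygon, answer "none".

East

Cast a ray rightward from (34.6, 76.3). For each polygon, the edges (by vertex number in listed order) whose endpoints lie on opposite sides of y = 76.3, where each meets that height, and whether that is right or left of the point:
East: 1–2 at x≈65.14 (right), 2–3 at x≈31.33 (left) → 1 crossing.
Mid: 2–3 at x≈47.37 (right), 3–4 at x≈42.59 (right) → 2 crossings.
Upper: no edge straddles that height → 0 crossings.
Lower: 2–3 at x≈39.03 (right), 5–1 at x≈56.04 (right) → 2 crossings.
Only East has an odd count, so the point is inside East.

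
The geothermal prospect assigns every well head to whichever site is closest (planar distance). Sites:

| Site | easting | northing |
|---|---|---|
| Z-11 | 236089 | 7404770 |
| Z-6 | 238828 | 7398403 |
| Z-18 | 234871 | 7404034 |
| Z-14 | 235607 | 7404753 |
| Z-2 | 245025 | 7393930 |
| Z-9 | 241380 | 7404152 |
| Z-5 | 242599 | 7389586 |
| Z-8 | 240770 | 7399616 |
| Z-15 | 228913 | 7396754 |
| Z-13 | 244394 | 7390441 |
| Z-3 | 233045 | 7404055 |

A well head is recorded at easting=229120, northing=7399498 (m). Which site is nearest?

Z-15

Squared distances to each site:
Z-11: 76360945.000; Z-6: 95444289.000; Z-18: 53649297.000; Z-14: 69696194.000; Z-2: 283971649.000; Z-9: 171967316.000; Z-5: 279931185.000; Z-8: 135736424.000; Z-15: 7572385.000; Z-13: 315324325.000; Z-3: 36171874.000.
Minimum at Z-15.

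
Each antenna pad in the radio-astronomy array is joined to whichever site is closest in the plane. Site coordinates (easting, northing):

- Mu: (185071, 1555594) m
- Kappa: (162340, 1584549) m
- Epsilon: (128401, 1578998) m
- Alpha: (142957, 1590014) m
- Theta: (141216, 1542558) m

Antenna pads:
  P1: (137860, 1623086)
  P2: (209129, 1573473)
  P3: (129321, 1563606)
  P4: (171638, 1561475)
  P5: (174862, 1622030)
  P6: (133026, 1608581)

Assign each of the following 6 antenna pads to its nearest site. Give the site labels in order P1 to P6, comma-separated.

P1 → Alpha (d²=1119736593.00)
P2 → Mu (d²=898446005.00)
P3 → Epsilon (d²=237760064.00)
P4 → Mu (d²=215031650.00)
P5 → Kappa (d²=1561625845.00)
P6 → Alpha (d²=443358250.00)

Alpha, Mu, Epsilon, Mu, Kappa, Alpha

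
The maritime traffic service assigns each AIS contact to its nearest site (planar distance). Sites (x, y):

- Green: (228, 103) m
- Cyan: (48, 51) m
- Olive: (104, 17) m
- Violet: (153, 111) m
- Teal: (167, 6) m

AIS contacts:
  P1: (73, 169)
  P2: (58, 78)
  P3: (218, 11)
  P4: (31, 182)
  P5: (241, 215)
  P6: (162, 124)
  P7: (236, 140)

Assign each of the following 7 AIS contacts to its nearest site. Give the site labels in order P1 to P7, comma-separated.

P1 → Violet (d²=9764.00)
P2 → Cyan (d²=829.00)
P3 → Teal (d²=2626.00)
P4 → Cyan (d²=17450.00)
P5 → Green (d²=12713.00)
P6 → Violet (d²=250.00)
P7 → Green (d²=1433.00)

Violet, Cyan, Teal, Cyan, Green, Violet, Green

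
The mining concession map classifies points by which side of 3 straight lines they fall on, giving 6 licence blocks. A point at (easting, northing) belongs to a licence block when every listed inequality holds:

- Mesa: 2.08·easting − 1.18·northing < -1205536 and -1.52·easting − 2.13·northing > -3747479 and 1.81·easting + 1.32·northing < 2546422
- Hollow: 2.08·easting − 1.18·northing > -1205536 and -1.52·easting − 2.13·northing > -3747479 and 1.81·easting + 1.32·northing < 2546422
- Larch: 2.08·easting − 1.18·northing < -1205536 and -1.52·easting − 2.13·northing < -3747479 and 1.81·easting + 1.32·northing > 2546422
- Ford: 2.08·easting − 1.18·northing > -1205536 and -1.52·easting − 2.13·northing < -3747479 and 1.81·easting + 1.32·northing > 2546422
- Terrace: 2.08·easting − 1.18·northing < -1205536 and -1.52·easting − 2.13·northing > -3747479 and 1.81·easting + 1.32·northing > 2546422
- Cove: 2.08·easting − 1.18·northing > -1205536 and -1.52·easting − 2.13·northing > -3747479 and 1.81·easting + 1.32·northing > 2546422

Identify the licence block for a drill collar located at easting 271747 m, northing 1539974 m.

2.08·271747 − 1.18·1539974 = -1251935.560, which is < -1205536
-1.52·271747 − 2.13·1539974 = -3693200.060, which is > -3747479
1.81·271747 + 1.32·1539974 = 2524627.750, which is < 2546422
This sign pattern matches Mesa.

Mesa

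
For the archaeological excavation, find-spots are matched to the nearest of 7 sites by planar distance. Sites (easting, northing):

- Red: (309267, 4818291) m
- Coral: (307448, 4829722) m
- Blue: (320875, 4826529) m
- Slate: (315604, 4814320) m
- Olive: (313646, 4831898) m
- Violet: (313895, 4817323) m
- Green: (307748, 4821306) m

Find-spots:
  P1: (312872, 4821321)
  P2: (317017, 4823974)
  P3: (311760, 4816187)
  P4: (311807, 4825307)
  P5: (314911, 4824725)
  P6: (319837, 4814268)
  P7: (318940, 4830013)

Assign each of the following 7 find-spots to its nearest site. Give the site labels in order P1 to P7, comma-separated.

P1 → Violet (d²=17030533.00)
P2 → Blue (d²=21412189.00)
P3 → Violet (d²=5848721.00)
P4 → Green (d²=32483482.00)
P5 → Blue (d²=38823712.00)
P6 → Slate (d²=17920993.00)
P7 → Blue (d²=15882481.00)

Violet, Blue, Violet, Green, Blue, Slate, Blue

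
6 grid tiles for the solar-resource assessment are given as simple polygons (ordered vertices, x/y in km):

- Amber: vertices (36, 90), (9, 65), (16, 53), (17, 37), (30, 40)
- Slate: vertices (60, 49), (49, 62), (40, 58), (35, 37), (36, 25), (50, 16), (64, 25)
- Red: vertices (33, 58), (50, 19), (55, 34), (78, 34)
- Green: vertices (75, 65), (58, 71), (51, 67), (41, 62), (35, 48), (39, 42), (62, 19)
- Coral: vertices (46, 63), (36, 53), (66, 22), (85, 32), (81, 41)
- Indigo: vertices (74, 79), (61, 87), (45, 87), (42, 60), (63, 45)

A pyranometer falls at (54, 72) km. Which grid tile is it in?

Indigo

Cast a ray rightward from (54, 72). For each polygon, the edges (by vertex number in listed order) whose endpoints lie on opposite sides of y = 72, where each meets that height, and whether that is right or left of the point:
Amber: 1–2 at x≈16.6 (left), 5–1 at x≈33.8 (left) → 0 crossings.
Slate: no edge straddles that height → 0 crossings.
Red: no edge straddles that height → 0 crossings.
Green: no edge straddles that height → 0 crossings.
Coral: no edge straddles that height → 0 crossings.
Indigo: 3–4 at x≈43.3 (left), 5–1 at x≈71.7 (right) → 1 crossing.
Only Indigo has an odd count, so the point is inside Indigo.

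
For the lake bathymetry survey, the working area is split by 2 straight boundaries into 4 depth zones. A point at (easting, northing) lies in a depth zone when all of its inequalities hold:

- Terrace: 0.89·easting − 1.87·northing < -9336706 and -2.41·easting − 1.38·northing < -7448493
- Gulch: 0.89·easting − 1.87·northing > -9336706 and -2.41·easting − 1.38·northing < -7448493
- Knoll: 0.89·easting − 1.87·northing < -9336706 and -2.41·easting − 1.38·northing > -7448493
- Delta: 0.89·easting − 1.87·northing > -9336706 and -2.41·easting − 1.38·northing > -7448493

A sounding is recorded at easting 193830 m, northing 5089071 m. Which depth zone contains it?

0.89·193830 − 1.87·5089071 = -9344054.070, which is < -9336706
-2.41·193830 − 1.38·5089071 = -7490048.280, which is < -7448493
This sign pattern matches Terrace.

Terrace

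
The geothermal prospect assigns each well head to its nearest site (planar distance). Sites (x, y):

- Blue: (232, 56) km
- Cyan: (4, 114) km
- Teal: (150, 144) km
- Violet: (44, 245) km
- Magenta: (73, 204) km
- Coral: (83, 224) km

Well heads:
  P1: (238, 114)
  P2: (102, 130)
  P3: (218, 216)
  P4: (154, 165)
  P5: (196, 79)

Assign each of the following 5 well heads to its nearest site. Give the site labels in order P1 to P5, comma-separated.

Blue, Teal, Teal, Teal, Blue

P1 → Blue (d²=3400.00)
P2 → Teal (d²=2500.00)
P3 → Teal (d²=9808.00)
P4 → Teal (d²=457.00)
P5 → Blue (d²=1825.00)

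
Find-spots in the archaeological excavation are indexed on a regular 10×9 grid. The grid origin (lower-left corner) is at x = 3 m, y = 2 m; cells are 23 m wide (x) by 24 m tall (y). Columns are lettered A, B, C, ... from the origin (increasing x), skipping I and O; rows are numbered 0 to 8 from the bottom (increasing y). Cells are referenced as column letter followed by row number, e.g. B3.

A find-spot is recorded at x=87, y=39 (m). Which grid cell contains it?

D1

Column index: ⌊(87 − 3) / 23⌋ = ⌊3.652⌋ = 3 → column D
Row offset from origin: ⌊(39 − 2) / 24⌋ = ⌊1.542⌋ = 1 → row 1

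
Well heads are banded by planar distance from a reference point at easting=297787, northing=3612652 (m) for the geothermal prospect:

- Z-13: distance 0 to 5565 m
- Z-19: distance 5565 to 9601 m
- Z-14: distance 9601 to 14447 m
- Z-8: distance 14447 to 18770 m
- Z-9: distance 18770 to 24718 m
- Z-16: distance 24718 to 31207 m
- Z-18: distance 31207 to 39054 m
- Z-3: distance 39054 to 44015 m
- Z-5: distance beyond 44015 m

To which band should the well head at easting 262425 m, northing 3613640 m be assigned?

Distance = √((262425−297787)² + (3613640−3612652)²) = √(1250471044.000 + 976144.000) = 35375.799 m.
31207 ≤ 35375.799 < 39054 → Z-18.

Z-18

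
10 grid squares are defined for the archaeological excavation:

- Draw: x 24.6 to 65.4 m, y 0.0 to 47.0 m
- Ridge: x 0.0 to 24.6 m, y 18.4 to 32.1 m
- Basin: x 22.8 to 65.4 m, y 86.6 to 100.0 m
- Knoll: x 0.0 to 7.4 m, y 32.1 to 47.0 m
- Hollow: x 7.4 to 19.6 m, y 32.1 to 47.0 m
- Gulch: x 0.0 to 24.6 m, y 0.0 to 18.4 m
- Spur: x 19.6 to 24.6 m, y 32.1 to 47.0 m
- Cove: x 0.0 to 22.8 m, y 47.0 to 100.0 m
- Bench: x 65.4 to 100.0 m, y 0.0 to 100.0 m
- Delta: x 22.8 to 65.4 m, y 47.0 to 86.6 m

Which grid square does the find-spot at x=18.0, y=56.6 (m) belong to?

The point has x = 18.0 and y = 56.6.
Only Cove satisfies 0.0 ≤ x ≤ 22.8 and 47.0 ≤ y ≤ 100.0.

Cove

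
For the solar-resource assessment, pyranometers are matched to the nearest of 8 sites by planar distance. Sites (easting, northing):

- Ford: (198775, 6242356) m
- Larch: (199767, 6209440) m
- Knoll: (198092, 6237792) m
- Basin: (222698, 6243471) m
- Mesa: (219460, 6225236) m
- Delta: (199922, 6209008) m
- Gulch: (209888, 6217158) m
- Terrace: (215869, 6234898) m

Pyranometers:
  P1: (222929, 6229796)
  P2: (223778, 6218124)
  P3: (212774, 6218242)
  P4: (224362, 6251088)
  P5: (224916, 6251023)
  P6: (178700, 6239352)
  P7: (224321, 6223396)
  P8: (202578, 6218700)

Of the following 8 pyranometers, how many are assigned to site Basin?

P1 → Mesa
P2 → Mesa
P3 → Gulch
P4 → Basin
P5 → Basin
P6 → Knoll
P7 → Mesa
P8 → Gulch
2 of the 8 go to Basin.

2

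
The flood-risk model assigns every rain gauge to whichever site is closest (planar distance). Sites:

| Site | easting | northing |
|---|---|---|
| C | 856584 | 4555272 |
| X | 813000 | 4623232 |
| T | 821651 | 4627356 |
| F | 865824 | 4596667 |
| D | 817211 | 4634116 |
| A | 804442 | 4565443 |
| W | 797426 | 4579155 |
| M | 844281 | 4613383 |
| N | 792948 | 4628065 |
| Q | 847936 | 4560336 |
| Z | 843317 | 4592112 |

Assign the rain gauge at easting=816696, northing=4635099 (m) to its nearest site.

Squared distances to each site:
C: 7963402473.000; X: 154486105.000; T: 84506074.000; F: 3890579008.000; D: 1231514.000; A: 5002118852.000; W: 3501064036.000; M: 1232516881.000; N: 613444660.000; Q: 6565443769.000; Z: 2556559810.000.
Minimum at D.

D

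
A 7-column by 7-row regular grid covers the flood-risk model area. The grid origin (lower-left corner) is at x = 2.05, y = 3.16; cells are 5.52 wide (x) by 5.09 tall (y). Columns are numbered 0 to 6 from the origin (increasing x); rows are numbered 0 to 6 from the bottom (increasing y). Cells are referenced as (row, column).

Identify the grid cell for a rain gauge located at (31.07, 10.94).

Column index: ⌊(31.07 − 2.05) / 5.52⌋ = ⌊5.257⌋ = 5
Row offset from origin: ⌊(10.94 − 3.16) / 5.09⌋ = ⌊1.528⌋ = 1 → row 1

(1, 5)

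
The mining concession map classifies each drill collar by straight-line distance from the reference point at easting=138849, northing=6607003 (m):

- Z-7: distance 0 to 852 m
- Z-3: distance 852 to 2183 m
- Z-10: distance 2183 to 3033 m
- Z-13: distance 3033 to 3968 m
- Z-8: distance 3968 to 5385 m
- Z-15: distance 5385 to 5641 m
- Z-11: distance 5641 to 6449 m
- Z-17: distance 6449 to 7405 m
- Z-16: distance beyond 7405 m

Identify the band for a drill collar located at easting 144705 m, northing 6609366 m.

Z-11

Distance = √((144705−138849)² + (6609366−6607003)²) = √(34292736.000 + 5583769.000) = 6314.785 m.
5641 ≤ 6314.785 < 6449 → Z-11.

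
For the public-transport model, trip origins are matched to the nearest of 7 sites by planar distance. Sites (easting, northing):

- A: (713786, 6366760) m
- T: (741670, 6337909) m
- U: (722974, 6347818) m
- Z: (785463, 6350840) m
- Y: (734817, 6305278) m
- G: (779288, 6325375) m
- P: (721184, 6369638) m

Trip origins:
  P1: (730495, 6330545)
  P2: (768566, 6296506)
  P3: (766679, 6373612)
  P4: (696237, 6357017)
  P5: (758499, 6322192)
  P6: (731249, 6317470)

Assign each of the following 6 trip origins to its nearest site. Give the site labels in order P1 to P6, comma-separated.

T, G, Z, A, G, Y

P1 → T (d²=179109121.00)
P2 → G (d²=948380445.00)
P3 → Z (d²=871402640.00)
P4 → A (d²=402893450.00)
P5 → G (d²=442314010.00)
P6 → Y (d²=161375488.00)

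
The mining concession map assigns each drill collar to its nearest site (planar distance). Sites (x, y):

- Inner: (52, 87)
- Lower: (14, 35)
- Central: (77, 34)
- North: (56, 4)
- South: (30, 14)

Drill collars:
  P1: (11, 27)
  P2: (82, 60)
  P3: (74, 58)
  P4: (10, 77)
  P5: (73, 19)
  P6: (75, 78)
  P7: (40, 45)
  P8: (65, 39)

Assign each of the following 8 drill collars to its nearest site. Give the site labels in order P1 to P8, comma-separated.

Lower, Central, Central, Lower, Central, Inner, Lower, Central

P1 → Lower (d²=73.00)
P2 → Central (d²=701.00)
P3 → Central (d²=585.00)
P4 → Lower (d²=1780.00)
P5 → Central (d²=241.00)
P6 → Inner (d²=610.00)
P7 → Lower (d²=776.00)
P8 → Central (d²=169.00)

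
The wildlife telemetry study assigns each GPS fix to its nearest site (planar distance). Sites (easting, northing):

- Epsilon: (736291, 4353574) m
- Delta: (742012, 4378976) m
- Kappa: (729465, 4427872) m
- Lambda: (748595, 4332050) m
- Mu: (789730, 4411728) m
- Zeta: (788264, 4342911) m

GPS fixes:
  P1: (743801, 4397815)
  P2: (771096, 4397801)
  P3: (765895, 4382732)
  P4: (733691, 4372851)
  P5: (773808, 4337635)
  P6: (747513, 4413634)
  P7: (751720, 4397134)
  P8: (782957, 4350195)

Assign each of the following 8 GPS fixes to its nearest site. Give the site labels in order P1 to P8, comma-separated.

Delta, Mu, Delta, Delta, Zeta, Kappa, Delta, Zeta

P1 → Delta (d²=358108442.00)
P2 → Mu (d²=541187285.00)
P3 → Delta (d²=584505225.00)
P4 → Delta (d²=106754666.00)
P5 → Zeta (d²=236812112.00)
P6 → Kappa (d²=528450948.00)
P7 → Delta (d²=423958228.00)
P8 → Zeta (d²=81220905.00)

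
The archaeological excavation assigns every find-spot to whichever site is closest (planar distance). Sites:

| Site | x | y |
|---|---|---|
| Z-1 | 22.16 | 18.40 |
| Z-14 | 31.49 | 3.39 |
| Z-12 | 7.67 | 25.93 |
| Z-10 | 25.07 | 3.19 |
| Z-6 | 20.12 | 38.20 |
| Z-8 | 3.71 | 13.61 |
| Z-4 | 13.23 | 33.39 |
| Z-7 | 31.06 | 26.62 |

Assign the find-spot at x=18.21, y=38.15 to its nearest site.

Squared distances to each site:
Z-1: 405.665; Z-14: 1384.616; Z-12: 260.420; Z-10: 1269.261; Z-6: 3.651; Z-8: 812.462; Z-4: 47.458; Z-7: 298.063.
Minimum at Z-6.

Z-6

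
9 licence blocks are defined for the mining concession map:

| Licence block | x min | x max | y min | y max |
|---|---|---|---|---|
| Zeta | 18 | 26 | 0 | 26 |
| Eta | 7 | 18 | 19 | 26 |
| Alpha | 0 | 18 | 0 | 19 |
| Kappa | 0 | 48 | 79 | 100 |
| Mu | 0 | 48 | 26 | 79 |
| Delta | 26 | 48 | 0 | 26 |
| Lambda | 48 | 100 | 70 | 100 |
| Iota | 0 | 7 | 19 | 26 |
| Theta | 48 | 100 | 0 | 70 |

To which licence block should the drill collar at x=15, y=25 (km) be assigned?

Eta

The point has x = 15 and y = 25.
Only Eta satisfies 7 ≤ x ≤ 18 and 19 ≤ y ≤ 26.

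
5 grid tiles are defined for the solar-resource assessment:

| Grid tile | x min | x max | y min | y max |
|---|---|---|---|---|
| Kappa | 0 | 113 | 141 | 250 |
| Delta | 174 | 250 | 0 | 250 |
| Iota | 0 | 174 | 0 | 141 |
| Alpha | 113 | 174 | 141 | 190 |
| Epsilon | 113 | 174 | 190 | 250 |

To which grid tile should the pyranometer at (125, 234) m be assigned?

Epsilon

The point has x = 125 and y = 234.
Only Epsilon satisfies 113 ≤ x ≤ 174 and 190 ≤ y ≤ 250.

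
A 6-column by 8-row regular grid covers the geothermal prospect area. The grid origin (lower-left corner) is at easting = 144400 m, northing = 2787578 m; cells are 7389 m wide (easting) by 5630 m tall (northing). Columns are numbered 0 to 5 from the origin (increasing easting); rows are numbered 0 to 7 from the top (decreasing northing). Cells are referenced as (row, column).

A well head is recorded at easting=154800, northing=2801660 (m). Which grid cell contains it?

Column index: ⌊(154800 − 144400) / 7389⌋ = ⌊1.407⌋ = 1
Row offset from origin: ⌊(2801660 − 2787578) / 5630⌋ = ⌊2.501⌋ = 2 → row 5 (counted from top)

(5, 1)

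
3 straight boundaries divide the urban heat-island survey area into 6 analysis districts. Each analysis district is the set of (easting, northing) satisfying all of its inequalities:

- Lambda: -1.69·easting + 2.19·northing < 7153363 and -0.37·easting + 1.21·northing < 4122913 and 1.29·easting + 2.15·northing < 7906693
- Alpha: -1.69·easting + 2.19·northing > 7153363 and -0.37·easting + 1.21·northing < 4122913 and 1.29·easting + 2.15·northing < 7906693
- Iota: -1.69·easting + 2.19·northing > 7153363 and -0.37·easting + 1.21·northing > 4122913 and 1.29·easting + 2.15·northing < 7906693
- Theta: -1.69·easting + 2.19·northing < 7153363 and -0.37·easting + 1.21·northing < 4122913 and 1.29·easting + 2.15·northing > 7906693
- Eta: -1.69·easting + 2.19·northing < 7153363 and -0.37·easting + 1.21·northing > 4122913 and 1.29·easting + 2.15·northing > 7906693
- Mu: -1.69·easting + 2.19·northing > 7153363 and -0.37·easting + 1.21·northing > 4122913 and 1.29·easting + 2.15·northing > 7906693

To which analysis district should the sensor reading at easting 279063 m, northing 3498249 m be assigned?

Iota

-1.69·279063 + 2.19·3498249 = 7189548.840, which is > 7153363
-0.37·279063 + 1.21·3498249 = 4129627.980, which is > 4122913
1.29·279063 + 2.15·3498249 = 7881226.620, which is < 7906693
This sign pattern matches Iota.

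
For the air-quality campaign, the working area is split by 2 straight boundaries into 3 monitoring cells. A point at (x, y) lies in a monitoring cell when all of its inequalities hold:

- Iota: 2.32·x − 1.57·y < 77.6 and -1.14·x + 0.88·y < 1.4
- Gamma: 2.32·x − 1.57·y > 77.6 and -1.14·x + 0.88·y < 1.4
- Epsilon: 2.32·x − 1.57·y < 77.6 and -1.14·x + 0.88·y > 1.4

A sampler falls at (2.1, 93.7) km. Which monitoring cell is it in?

Epsilon

2.32·2.1 − 1.57·93.7 = -142.237, which is < 77.6
-1.14·2.1 + 0.88·93.7 = 80.062, which is > 1.4
This sign pattern matches Epsilon.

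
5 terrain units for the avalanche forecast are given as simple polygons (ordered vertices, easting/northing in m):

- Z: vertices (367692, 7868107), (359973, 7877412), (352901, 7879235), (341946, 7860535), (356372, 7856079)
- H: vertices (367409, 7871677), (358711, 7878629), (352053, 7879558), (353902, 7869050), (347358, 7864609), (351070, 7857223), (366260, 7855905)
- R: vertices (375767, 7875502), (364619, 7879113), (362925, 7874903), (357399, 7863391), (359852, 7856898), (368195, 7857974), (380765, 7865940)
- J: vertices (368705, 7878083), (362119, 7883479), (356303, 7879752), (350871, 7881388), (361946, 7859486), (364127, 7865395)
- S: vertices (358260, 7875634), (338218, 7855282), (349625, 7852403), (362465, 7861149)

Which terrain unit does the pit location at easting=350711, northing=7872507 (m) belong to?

Cast a ray rightward from (350711, 7872507). For each polygon, the edges (by vertex number in listed order) whose endpoints lie on opposite sides of northing = 7872507, where each meets that height, and whether that is right or left of the point:
Z: 1–2 at easting≈364042.0 (right), 3–4 at easting≈348959.5 (left) → 1 crossing.
H: 1–2 at easting≈366370.5 (right), 3–4 at easting≈353293.7 (right) → 2 crossings.
R: 3–4 at easting≈361774.9 (right), 7–1 at easting≈377332.5 (right) → 2 crossings.
J: 4–5 at easting≈355361.8 (right), 6–1 at easting≈366693.1 (right) → 2 crossings.
S: 1–2 at easting≈355180.6 (right), 4–1 at easting≈359167.8 (right) → 2 crossings.
Only Z has an odd count, so the point is inside Z.

Z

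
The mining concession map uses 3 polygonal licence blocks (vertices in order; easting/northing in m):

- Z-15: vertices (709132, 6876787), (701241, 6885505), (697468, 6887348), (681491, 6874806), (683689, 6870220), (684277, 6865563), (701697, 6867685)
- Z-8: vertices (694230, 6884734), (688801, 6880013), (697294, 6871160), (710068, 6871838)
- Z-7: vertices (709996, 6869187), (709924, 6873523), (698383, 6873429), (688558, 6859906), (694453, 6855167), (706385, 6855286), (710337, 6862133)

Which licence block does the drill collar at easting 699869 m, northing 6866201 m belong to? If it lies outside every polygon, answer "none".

Z-7

Cast a ray rightward from (699869, 6866201). For each polygon, the edges (by vertex number in listed order) whose endpoints lie on opposite sides of northing = 6866201, where each meets that height, and whether that is right or left of the point:
Z-15: 5–6 at easting≈684196.4 (left), 6–7 at easting≈689514.5 (left) → 0 crossings.
Z-8: no edge straddles that height → 0 crossings.
Z-7: 3–4 at easting≈693131.6 (left), 7–1 at easting≈710140.3 (right) → 1 crossing.
Only Z-7 has an odd count, so the point is inside Z-7.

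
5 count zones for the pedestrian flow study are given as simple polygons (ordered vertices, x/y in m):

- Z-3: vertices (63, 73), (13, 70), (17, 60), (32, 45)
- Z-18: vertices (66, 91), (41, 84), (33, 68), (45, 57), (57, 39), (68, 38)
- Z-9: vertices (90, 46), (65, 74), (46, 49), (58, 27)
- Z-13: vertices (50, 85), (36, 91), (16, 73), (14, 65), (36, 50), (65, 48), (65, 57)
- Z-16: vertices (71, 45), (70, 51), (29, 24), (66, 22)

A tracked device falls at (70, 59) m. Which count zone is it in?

Cast a ray rightward from (70, 59). For each polygon, the edges (by vertex number in listed order) whose endpoints lie on opposite sides of y = 59, where each meets that height, and whether that is right or left of the point:
Z-3: 3–4 at x≈18.0 (left), 4–1 at x≈47.5 (left) → 0 crossings.
Z-18: 3–4 at x≈42.8 (left), 6–1 at x≈67.2 (left) → 0 crossings.
Z-9: 1–2 at x≈78.4 (right), 2–3 at x≈53.6 (left) → 1 crossing.
Z-13: 4–5 at x≈22.8 (left), 7–1 at x≈63.9 (left) → 0 crossings.
Z-16: no edge straddles that height → 0 crossings.
Only Z-9 has an odd count, so the point is inside Z-9.

Z-9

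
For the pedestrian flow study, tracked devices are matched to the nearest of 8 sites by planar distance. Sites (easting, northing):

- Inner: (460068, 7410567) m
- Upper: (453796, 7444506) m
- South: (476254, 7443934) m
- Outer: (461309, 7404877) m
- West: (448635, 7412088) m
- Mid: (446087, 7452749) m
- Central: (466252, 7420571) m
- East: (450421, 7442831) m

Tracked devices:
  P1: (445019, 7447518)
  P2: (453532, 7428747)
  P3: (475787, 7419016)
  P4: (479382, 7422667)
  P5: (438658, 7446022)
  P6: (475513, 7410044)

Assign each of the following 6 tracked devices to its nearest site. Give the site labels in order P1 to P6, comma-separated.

P1 → Mid (d²=28503985.00)
P2 → East (d²=208037377.00)
P3 → Central (d²=93334250.00)
P4 → Central (d²=176790116.00)
P5 → Mid (d²=100442570.00)
P6 → Central (d²=196583850.00)

Mid, East, Central, Central, Mid, Central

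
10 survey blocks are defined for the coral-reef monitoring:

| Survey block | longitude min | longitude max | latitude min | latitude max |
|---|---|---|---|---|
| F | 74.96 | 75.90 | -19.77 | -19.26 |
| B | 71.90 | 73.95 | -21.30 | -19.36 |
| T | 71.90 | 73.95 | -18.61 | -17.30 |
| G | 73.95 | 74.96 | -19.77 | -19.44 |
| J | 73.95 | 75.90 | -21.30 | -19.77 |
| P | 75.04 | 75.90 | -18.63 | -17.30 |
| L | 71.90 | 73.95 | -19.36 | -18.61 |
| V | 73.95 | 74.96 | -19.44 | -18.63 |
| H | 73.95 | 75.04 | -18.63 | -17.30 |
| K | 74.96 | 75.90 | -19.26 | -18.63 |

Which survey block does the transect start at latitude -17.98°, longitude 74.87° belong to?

H

The point has longitude = 74.87 and latitude = -17.98.
Only H satisfies 73.95 ≤ longitude ≤ 75.04 and -18.63 ≤ latitude ≤ -17.30.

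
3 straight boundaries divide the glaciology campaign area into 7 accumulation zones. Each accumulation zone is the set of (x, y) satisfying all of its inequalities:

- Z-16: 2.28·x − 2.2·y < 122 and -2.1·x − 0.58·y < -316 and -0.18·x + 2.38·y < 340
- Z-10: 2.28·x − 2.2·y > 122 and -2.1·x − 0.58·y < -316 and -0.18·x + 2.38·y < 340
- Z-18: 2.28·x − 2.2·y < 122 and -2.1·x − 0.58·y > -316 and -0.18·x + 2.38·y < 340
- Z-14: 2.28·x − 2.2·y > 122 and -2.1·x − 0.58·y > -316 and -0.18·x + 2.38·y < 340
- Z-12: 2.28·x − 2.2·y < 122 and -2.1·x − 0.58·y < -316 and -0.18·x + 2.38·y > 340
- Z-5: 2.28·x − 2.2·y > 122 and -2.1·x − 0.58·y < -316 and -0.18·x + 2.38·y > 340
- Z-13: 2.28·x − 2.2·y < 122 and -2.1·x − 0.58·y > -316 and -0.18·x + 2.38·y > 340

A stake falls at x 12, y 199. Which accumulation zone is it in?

2.28·12 − 2.2·199 = -410.440, which is < 122
-2.1·12 − 0.58·199 = -140.620, which is > -316
-0.18·12 + 2.38·199 = 471.460, which is > 340
This sign pattern matches Z-13.

Z-13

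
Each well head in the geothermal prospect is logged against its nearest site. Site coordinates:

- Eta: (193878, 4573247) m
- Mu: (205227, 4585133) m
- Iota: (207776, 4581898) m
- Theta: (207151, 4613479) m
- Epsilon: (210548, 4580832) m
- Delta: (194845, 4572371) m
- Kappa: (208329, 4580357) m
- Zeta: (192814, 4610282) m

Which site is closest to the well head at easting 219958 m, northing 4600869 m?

Squared distances to each site:
Eta: 1443141284.000; Mu: 464624057.000; Iota: 508299965.000; Theta: 323031349.000; Epsilon: 490029469.000; Delta: 1442798773.000; Kappa: 555975785.000; Zeta: 825401305.000.
Minimum at Theta.

Theta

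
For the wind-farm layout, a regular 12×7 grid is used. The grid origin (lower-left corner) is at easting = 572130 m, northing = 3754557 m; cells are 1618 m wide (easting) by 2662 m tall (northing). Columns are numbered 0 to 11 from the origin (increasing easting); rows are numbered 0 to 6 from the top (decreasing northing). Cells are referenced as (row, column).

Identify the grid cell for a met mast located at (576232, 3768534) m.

(1, 2)

Column index: ⌊(576232 − 572130) / 1618⌋ = ⌊2.535⌋ = 2
Row offset from origin: ⌊(3768534 − 3754557) / 2662⌋ = ⌊5.251⌋ = 5 → row 1 (counted from top)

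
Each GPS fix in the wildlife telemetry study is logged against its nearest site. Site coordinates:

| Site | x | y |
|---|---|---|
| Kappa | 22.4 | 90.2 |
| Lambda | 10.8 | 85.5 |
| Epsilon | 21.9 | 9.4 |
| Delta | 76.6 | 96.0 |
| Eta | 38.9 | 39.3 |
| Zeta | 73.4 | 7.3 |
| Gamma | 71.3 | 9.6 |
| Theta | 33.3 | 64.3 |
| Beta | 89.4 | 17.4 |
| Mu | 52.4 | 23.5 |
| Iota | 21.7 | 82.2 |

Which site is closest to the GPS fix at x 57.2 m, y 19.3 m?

Squared distances to each site:
Kappa: 6237.850; Lambda: 6535.400; Epsilon: 1344.100; Delta: 6259.250; Eta: 734.890; Zeta: 406.440; Gamma: 292.900; Theta: 2596.210; Beta: 1040.450; Mu: 40.680; Iota: 5216.660.
Minimum at Mu.

Mu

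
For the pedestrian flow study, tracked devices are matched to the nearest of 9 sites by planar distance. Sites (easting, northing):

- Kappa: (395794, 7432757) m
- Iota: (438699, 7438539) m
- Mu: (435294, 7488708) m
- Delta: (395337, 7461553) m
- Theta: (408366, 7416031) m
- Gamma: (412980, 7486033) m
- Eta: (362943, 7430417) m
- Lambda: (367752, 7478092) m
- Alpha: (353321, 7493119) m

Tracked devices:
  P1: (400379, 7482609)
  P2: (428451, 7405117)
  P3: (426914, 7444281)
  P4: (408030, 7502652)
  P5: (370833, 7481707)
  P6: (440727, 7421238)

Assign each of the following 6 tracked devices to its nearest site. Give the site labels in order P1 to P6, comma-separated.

P1 → Gamma (d²=170508977.00)
P2 → Theta (d²=522522621.00)
P3 → Iota (d²=171856789.00)
P4 → Gamma (d²=300693661.00)
P5 → Lambda (d²=22560786.00)
P6 → Iota (d²=303437385.00)

Gamma, Theta, Iota, Gamma, Lambda, Iota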